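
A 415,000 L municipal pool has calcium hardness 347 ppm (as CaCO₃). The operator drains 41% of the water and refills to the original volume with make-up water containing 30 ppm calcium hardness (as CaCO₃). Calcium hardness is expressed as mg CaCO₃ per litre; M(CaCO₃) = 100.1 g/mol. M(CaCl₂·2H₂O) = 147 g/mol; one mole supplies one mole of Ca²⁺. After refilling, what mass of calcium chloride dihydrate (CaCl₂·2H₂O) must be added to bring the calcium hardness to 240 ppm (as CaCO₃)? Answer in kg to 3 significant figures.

14.0 kg

After draining 41% and refilling: 347 × 0.59 + 30 × 0.41 = 217.03 ppm.
Deficit to target: 240 − 217.03 = 22.97 mg/L.
As CaCO₃: 22.97 mg/L × 415,000 L = 9533 g; ÷ 100.1 = 95.23 mol Ca²⁺.
Mass: 95.23 × 147 = 14,000 g.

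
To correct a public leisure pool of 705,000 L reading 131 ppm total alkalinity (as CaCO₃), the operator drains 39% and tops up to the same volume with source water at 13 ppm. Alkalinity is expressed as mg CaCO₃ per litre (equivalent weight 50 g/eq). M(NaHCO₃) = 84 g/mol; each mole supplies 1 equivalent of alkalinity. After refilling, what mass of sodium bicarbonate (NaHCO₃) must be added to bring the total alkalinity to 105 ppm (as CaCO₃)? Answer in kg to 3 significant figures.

After draining 39% and refilling: 131 × 0.61 + 13 × 0.39 = 84.98 ppm.
Deficit to target: 105 − 84.98 = 20.02 mg/L.
As CaCO₃: 20.02 mg/L × 705,000 L = 14,110 g; ÷ 50 g/eq ÷ 1 = 282.3 mol NaHCO₃.
Mass: 282.3 × 84 = 23,710 g.

23.7 kg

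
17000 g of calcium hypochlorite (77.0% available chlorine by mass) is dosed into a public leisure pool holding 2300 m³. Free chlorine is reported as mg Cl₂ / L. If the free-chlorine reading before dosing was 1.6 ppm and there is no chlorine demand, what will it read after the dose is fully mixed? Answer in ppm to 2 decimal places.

7.29 ppm

Volume: 2300 m³ = 2,300,000 L.
Available chlorine delivered: 17,000 g × 0.77 = 13,090 g as Cl₂.
Concentration rise: 13,090 g / 2,300,000 L = 5.691 mg/L = 5.69 ppm.
Final FC: 1.6 + 5.69 = 7.29 ppm.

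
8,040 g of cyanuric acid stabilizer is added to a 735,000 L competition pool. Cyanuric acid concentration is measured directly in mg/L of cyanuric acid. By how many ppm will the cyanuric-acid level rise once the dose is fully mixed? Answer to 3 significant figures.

10.9 ppm

Rise: 8,040 g / 735,000 L × 1000 = 10.94 mg/L.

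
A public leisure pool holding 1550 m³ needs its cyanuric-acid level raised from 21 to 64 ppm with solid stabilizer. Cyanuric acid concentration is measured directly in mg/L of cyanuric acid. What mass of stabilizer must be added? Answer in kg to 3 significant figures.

Volume: 1550 m³ = 1,550,000 L.
CYA to add: (64 − 21) = 43 mg/L × 1,550,000 L = 66,650 g cyanuric acid.

66.7 kg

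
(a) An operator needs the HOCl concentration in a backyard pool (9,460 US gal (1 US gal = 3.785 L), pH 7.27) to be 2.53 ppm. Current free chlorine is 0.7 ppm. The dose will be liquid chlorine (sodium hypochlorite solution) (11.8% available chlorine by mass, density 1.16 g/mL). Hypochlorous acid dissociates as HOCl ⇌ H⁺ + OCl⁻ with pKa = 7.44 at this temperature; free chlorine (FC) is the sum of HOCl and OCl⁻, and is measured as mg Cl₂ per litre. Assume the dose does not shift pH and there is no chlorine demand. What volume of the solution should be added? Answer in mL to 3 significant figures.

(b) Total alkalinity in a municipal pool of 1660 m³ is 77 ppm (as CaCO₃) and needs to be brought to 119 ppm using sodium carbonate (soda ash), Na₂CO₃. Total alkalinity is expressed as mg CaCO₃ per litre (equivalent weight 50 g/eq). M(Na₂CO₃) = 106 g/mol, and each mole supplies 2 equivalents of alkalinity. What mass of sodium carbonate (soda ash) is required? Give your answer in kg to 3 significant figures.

(a) Volume: 9,460 US gal × 3.785 L/gal = 35,806 L.
(a) [OCl⁻]/[HOCl] = 10^(pH − pKa) = 10^(7.27 − 7.44) = 0.6761; fraction as HOCl = 1/(1 + 0.6761) = 0.5966.
(a) Free chlorine required for 2.53 ppm HOCl: 2.53 / 0.5966 = 4.24 ppm.
(a) FC to add: 4.24 − 0.7 = 3.54 mg/L as Cl₂.
(a) Cl₂ equivalent: 3.54 mg/L × 35,806 L = 126.8 g.
(a) Product at 11.8% available Cl: 126.8 / 0.118 = 1074 g.
(a) Volume: 1074 g ÷ 1.16 g/mL = 926.1 mL.

(b) Volume: 1660 m³ = 1,660,000 L.
(b) Alkalinity to add: (119 − 77) = 42 mg/L as CaCO₃ × 1,660,000 L = 69,720 g as CaCO₃.
(b) Equivalents: 69,720 g ÷ 50 g/eq = 1394 eq.
(b) Each mole of Na₂CO₃ supplies 2 eq, so 1394 / 2 = 697.2 mol.
(b) Mass: 697.2 mol × 106 g/mol = 73,900 g.

(a) 926 mL; (b) 73.9 kg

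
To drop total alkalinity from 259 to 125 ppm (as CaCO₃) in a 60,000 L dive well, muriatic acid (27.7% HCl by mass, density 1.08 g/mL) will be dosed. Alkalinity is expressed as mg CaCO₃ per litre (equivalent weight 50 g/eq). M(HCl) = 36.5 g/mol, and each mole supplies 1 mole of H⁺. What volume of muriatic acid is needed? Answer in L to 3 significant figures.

19.6 L

Alkalinity to neutralize: (259 − 125) = 134 mg/L as CaCO₃ × 60,000 L = 8040 g as CaCO₃.
Equivalents of H⁺ required: 8040 ÷ 50 g/eq = 160.8 eq = 160.8 mol HCl.
Mass of HCl: 160.8 × 36.5 = 5869 g.
Mass of 27.7% solution: 5869 / 0.277 = 21,190 g.
Volume: 21,190 g ÷ 1.08 g/mL = 19,620 mL.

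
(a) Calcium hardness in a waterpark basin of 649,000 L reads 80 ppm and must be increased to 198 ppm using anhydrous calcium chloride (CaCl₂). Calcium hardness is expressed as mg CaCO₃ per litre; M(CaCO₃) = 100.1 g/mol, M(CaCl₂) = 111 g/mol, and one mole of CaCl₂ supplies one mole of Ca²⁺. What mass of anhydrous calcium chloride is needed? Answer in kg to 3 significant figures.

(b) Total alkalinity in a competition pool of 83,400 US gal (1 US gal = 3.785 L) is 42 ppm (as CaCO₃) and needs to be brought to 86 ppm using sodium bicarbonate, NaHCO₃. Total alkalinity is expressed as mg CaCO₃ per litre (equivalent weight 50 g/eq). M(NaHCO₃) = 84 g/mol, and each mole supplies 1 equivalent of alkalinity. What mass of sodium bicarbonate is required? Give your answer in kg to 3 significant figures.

(a) 84.9 kg; (b) 23.3 kg

(a) Hardness to add: (198 − 80) = 118 mg/L as CaCO₃ × 649,000 L = 76,580 g as CaCO₃.
(a) Moles of Ca²⁺ (1 mol Ca²⁺ ≡ 1 mol CaCO₃): 76,580 / 100.1 g/mol = 765.1 mol.
(a) Mass of CaCl₂: 765.1 × 111 = 84,920 g.

(b) Volume: 83,400 US gal × 3.785 L/gal = 315,669 L.
(b) Alkalinity to add: (86 − 42) = 44 mg/L as CaCO₃ × 315,669 L = 13,890 g as CaCO₃.
(b) Equivalents: 13,890 g ÷ 50 g/eq = 277.8 eq.
(b) NaHCO₃ supplies 1 eq per mole → 277.8 mol.
(b) Mass: 277.8 mol × 84 g/mol = 23,330 g.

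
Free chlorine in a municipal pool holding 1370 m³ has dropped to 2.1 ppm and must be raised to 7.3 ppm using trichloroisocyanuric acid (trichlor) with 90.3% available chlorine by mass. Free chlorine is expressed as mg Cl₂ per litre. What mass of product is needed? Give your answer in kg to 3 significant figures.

7.89 kg

Volume: 1370 m³ = 1,370,000 L.
Chlorine deficit: 7.3 − 2.1 = 5.2 ppm = 5.2 mg/L as Cl₂.
Cl₂ equivalent needed: 5.2 mg/L × 1,370,000 L = 7,124,000 mg = 7124 g.
Product at 90.3% available chlorine: 7124 / 0.903 = 7889 g.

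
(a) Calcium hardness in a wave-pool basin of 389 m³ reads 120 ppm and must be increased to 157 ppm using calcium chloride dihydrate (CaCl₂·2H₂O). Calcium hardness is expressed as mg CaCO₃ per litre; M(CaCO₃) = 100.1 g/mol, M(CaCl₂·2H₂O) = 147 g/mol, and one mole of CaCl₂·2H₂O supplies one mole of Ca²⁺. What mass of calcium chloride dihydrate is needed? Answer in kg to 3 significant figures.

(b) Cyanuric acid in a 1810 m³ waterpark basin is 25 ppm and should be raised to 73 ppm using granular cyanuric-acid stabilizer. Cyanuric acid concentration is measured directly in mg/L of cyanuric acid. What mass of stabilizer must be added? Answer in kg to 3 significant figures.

(a) Volume: 389 m³ = 389,000 L.
(a) Hardness to add: (157 − 120) = 37 mg/L as CaCO₃ × 389,000 L = 14,390 g as CaCO₃.
(a) Moles of Ca²⁺ (1 mol Ca²⁺ ≡ 1 mol CaCO₃): 14,390 / 100.1 g/mol = 143.8 mol.
(a) Mass of CaCl₂·2H₂O: 143.8 × 147 = 21,140 g.

(b) Volume: 1810 m³ = 1,810,000 L.
(b) CYA to add: (73 − 25) = 48 mg/L × 1,810,000 L = 86,880 g cyanuric acid.

(a) 21.1 kg; (b) 86.9 kg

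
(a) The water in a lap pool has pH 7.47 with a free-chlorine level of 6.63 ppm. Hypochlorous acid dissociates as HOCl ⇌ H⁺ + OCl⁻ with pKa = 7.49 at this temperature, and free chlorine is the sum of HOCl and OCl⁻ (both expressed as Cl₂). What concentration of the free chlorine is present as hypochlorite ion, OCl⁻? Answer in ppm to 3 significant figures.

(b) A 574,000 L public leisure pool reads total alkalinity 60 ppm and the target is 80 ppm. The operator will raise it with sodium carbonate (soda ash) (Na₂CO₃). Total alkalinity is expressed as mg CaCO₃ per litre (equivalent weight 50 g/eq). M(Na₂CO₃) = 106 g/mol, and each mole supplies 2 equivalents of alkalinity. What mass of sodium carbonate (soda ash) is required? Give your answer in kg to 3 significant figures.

(a) 3.24 ppm; (b) 12.2 kg

(a) [OCl⁻]/[HOCl] = 10^(pH − pKa) = 10^(7.47 − 7.49) = 10^-0.02 = 0.955.
(a) Fraction as HOCl = 1 / (1 + 0.955) = 0.5115.
(a) OCl⁻ = (1 − 0.5115) × 6.63 ppm = 3.239 ppm.

(b) Alkalinity to add: (80 − 60) = 20 mg/L as CaCO₃ × 574,000 L = 11,480 g as CaCO₃.
(b) Equivalents: 11,480 g ÷ 50 g/eq = 229.6 eq.
(b) Each mole of Na₂CO₃ supplies 2 eq, so 229.6 / 2 = 114.8 mol.
(b) Mass: 114.8 mol × 106 g/mol = 12,170 g.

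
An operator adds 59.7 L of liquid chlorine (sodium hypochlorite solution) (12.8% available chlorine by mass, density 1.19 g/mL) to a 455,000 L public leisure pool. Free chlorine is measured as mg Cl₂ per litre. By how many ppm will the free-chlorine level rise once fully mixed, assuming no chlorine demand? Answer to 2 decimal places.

19.99 ppm

Mass of solution: 59.7 L × 1000 mL/L × 1.19 g/mL = 71,040 g.
Available chlorine delivered: 71,040 g × 0.128 = 9094 g as Cl₂.
Concentration rise: 9094 g / 455,000 L = 19.99 mg/L = 19.99 ppm.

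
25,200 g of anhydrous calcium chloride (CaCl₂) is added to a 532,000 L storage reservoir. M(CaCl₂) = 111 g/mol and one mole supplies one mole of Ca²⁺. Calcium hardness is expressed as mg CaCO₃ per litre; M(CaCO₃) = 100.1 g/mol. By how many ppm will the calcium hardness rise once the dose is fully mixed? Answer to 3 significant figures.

42.7 ppm

Moles of Ca²⁺: 25,200 g ÷ 111 g/mol = 227 mol.
As CaCO₃: 227 mol × 100.1 g/mol = 22,730 g.
Rise: 22,730 g / 532,000 L × 1000 = 42.72 mg/L.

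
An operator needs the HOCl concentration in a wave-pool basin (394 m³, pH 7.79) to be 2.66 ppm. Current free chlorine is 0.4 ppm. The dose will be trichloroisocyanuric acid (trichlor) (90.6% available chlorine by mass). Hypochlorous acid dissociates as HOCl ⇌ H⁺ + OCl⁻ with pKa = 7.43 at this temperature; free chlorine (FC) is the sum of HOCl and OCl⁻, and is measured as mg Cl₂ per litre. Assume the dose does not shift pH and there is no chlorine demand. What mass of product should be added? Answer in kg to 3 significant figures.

Volume: 394 m³ = 394,000 L.
[OCl⁻]/[HOCl] = 10^(pH − pKa) = 10^(7.79 − 7.43) = 2.291; fraction as HOCl = 1/(1 + 2.291) = 0.3039.
Free chlorine required for 2.66 ppm HOCl: 2.66 / 0.3039 = 8.754 ppm.
FC to add: 8.754 − 0.4 = 8.354 mg/L as Cl₂.
Cl₂ equivalent: 8.354 mg/L × 394,000 L = 3291 g.
Product at 90.6% available Cl: 3291 / 0.906 = 3633 g.

3.63 kg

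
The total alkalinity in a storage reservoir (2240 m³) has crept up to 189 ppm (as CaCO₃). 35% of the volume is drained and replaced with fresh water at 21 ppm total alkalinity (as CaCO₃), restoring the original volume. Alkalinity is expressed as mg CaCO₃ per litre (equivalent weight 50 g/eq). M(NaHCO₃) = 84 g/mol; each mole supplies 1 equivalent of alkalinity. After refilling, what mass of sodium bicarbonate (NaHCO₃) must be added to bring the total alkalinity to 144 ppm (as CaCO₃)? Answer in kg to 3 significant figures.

51.9 kg

Volume: 2240 m³ = 2,240,000 L.
After draining 35% and refilling: 189 × 0.65 + 21 × 0.35 = 130.2 ppm.
Deficit to target: 144 − 130.2 = 13.8 mg/L.
As CaCO₃: 13.8 mg/L × 2,240,000 L = 30,910 g; ÷ 50 g/eq ÷ 1 = 618.2 mol NaHCO₃.
Mass: 618.2 × 84 = 51,930 g.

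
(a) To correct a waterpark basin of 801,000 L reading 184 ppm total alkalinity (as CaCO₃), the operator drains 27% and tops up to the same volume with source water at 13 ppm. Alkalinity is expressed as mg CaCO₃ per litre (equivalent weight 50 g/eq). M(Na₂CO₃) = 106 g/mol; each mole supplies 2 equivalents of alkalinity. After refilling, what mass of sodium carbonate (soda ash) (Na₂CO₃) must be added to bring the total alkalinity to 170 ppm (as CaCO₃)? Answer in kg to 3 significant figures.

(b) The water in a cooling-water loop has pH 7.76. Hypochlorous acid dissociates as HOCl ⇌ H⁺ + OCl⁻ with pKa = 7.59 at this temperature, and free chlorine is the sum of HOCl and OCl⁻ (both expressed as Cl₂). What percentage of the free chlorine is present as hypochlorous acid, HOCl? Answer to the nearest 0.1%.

(a) 27.3 kg; (b) 40.3%

(a) After draining 27% and refilling: 184 × 0.73 + 13 × 0.27 = 137.83 ppm.
(a) Deficit to target: 170 − 137.83 = 32.17 mg/L.
(a) As CaCO₃: 32.17 mg/L × 801,000 L = 25,770 g; ÷ 50 g/eq ÷ 2 = 257.7 mol Na₂CO₃.
(a) Mass: 257.7 × 106 = 27,310 g.

(b) [OCl⁻]/[HOCl] = 10^(pH − pKa) = 10^(7.76 − 7.59) = 10^0.17 = 1.479.
(b) Fraction as HOCl = 1 / (1 + 1.479) = 0.4034.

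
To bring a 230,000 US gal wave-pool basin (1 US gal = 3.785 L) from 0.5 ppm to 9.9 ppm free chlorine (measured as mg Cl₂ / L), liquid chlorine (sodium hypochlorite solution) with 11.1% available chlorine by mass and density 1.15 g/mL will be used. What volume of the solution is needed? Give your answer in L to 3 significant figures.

Volume: 230,000 US gal × 3.785 L/gal = 870,550 L.
Chlorine deficit: 9.9 − 0.5 = 9.4 ppm = 9.4 mg/L as Cl₂.
Cl₂ equivalent needed: 9.4 mg/L × 870,550 L = 8,183,000 mg = 8183 g.
Product at 11.1% available chlorine: 8183 / 0.111 = 73,720 g.
Volume at density 1.15 g/mL: 73,720 g ÷ 1.15 g/mL = 64,110 mL.

64.1 L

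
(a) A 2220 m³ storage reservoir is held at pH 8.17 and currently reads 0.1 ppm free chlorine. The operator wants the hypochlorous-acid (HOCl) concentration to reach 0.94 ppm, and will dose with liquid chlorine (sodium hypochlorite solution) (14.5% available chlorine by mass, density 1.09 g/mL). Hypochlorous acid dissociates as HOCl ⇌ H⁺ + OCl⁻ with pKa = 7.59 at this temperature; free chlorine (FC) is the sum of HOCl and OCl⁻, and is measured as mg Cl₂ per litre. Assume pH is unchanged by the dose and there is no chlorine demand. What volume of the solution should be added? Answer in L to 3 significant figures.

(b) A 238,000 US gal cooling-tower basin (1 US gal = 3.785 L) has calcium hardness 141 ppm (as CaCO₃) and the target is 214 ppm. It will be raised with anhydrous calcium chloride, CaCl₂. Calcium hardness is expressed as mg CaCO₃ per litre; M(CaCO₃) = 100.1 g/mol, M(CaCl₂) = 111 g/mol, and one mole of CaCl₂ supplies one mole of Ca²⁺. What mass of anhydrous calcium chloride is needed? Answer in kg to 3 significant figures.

(a) Volume: 2220 m³ = 2,220,000 L.
(a) [OCl⁻]/[HOCl] = 10^(pH − pKa) = 10^(8.17 − 7.59) = 3.802; fraction as HOCl = 1/(1 + 3.802) = 0.2083.
(a) Free chlorine required for 0.94 ppm HOCl: 0.94 / 0.2083 = 4.514 ppm.
(a) FC to add: 4.514 − 0.1 = 4.414 mg/L as Cl₂.
(a) Cl₂ equivalent: 4.414 mg/L × 2,220,000 L = 9799 g.
(a) Product at 14.5% available Cl: 9799 / 0.145 = 67,580 g.
(a) Volume: 67,580 g ÷ 1.09 g/mL = 62,000 mL.

(b) Volume: 238,000 US gal × 3.785 L/gal = 900,830 L.
(b) Hardness to add: (214 − 141) = 73 mg/L as CaCO₃ × 900,830 L = 65,760 g as CaCO₃.
(b) Moles of Ca²⁺ (1 mol Ca²⁺ ≡ 1 mol CaCO₃): 65,760 / 100.1 g/mol = 656.9 mol.
(b) Mass of CaCl₂: 656.9 × 111 = 72,920 g.

(a) 62.0 L; (b) 72.9 kg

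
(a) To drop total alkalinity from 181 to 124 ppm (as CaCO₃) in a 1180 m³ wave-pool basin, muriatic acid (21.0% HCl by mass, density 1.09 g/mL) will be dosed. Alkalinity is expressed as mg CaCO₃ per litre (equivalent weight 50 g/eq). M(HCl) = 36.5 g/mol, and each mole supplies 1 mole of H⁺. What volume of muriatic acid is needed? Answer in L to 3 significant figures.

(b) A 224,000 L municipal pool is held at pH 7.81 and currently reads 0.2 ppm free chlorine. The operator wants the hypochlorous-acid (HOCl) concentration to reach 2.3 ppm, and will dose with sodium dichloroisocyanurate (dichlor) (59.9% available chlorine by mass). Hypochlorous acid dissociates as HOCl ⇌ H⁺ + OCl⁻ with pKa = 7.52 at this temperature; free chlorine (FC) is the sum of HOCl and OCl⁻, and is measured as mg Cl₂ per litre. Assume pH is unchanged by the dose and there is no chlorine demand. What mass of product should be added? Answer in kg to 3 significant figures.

(a) 215 L; (b) 2.46 kg

(a) Volume: 1180 m³ = 1,180,000 L.
(a) Alkalinity to neutralize: (181 − 124) = 57 mg/L as CaCO₃ × 1,180,000 L = 67,260 g as CaCO₃.
(a) Equivalents of H⁺ required: 67,260 ÷ 50 g/eq = 1345 eq = 1345 mol HCl.
(a) Mass of HCl: 1345 × 36.5 = 49,100 g.
(a) Mass of 21.0% solution: 49,100 / 0.21 = 233,800 g.
(a) Volume: 233,800 g ÷ 1.09 g/mL = 214,500 mL.

(b) [OCl⁻]/[HOCl] = 10^(pH − pKa) = 10^(7.81 − 7.52) = 1.95; fraction as HOCl = 1/(1 + 1.95) = 0.339.
(b) Free chlorine required for 2.3 ppm HOCl: 2.3 / 0.339 = 6.785 ppm.
(b) FC to add: 6.785 − 0.2 = 6.585 mg/L as Cl₂.
(b) Cl₂ equivalent: 6.585 mg/L × 224,000 L = 1475 g.
(b) Product at 59.9% available Cl: 1475 / 0.599 = 2462 g.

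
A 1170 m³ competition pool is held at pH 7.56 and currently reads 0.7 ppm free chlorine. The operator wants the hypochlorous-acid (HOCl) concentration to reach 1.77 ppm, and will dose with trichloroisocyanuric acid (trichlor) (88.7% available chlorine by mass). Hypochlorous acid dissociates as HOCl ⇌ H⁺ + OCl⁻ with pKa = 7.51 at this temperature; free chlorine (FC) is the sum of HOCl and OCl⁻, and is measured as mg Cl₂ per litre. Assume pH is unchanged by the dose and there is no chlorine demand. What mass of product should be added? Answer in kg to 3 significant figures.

4.03 kg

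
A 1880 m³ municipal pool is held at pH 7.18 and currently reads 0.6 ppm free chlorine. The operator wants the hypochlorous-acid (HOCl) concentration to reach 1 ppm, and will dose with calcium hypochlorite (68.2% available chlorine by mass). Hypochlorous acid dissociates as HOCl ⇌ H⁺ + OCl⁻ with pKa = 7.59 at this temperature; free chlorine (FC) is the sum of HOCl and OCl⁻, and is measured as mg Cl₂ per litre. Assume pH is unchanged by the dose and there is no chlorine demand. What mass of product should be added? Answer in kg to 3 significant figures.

Volume: 1880 m³ = 1,880,000 L.
[OCl⁻]/[HOCl] = 10^(pH − pKa) = 10^(7.18 − 7.59) = 0.389; fraction as HOCl = 1/(1 + 0.389) = 0.7199.
Free chlorine required for 1 ppm HOCl: 1 / 0.7199 = 1.389 ppm.
FC to add: 1.389 − 0.6 = 0.789 mg/L as Cl₂.
Cl₂ equivalent: 0.789 mg/L × 1,880,000 L = 1483 g.
Product at 68.2% available Cl: 1483 / 0.682 = 2175 g.

2.18 kg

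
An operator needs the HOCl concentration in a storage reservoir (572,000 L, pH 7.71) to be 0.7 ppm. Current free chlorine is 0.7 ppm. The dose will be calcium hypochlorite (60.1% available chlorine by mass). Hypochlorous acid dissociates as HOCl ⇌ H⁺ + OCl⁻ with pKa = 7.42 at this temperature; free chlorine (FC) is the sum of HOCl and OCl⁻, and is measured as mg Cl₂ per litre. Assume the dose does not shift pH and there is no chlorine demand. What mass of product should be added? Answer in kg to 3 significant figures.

1.30 kg

[OCl⁻]/[HOCl] = 10^(pH − pKa) = 10^(7.71 − 7.42) = 1.95; fraction as HOCl = 1/(1 + 1.95) = 0.339.
Free chlorine required for 0.7 ppm HOCl: 0.7 / 0.339 = 2.065 ppm.
FC to add: 2.065 − 0.7 = 1.365 mg/L as Cl₂.
Cl₂ equivalent: 1.365 mg/L × 572,000 L = 780.7 g.
Product at 60.1% available Cl: 780.7 / 0.601 = 1299 g.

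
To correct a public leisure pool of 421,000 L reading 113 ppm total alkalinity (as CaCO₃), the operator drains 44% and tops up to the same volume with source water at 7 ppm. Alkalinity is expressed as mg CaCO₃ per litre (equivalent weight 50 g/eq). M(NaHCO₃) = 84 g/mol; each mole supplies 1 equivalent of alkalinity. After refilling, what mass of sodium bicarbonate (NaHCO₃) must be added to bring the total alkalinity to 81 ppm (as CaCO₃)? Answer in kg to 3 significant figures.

10.4 kg

After draining 44% and refilling: 113 × 0.56 + 7 × 0.44 = 66.36 ppm.
Deficit to target: 81 − 66.36 = 14.64 mg/L.
As CaCO₃: 14.64 mg/L × 421,000 L = 6163 g; ÷ 50 g/eq ÷ 1 = 123.3 mol NaHCO₃.
Mass: 123.3 × 84 = 10,350 g.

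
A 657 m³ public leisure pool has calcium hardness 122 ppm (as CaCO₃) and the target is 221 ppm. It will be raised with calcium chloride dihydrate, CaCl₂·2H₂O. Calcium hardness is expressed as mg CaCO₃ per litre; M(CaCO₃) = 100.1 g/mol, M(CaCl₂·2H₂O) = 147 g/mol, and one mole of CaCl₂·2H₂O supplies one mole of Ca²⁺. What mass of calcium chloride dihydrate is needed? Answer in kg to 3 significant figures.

95.5 kg

Volume: 657 m³ = 657,000 L.
Hardness to add: (221 − 122) = 99 mg/L as CaCO₃ × 657,000 L = 65,040 g as CaCO₃.
Moles of Ca²⁺ (1 mol Ca²⁺ ≡ 1 mol CaCO₃): 65,040 / 100.1 g/mol = 649.8 mol.
Mass of CaCl₂·2H₂O: 649.8 × 147 = 95,520 g.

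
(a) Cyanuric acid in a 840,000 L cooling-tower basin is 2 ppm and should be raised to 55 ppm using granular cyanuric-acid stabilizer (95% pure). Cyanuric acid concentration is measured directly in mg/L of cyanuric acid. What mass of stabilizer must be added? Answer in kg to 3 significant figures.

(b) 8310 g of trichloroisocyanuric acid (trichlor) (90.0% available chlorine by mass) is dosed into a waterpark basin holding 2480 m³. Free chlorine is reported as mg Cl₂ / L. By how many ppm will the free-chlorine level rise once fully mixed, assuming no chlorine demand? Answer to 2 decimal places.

(a) CYA to add: (55 − 2) = 53 mg/L × 840,000 L = 44,520 g cyanuric acid.
(a) At 95% purity: 44,520 / 0.95 = 46,860 g product.

(b) Volume: 2480 m³ = 2,480,000 L.
(b) Available chlorine delivered: 8310 g × 0.9 = 7479 g as Cl₂.
(b) Concentration rise: 7479 g / 2,480,000 L = 3.016 mg/L = 3.02 ppm.

(a) 46.9 kg; (b) 3.02 ppm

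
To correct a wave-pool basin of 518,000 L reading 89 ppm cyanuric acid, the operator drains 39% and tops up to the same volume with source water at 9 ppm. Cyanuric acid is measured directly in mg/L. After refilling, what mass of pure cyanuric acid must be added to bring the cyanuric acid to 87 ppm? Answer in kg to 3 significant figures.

15.1 kg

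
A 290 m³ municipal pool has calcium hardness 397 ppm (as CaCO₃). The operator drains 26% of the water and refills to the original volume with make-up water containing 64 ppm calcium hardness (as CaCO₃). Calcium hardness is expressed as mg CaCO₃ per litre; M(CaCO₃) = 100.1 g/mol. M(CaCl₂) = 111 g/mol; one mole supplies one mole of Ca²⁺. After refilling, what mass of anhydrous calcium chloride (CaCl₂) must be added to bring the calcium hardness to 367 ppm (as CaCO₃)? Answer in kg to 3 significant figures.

Volume: 290 m³ = 290,000 L.
After draining 26% and refilling: 397 × 0.74 + 64 × 0.26 = 310.42 ppm.
Deficit to target: 367 − 310.42 = 56.58 mg/L.
As CaCO₃: 56.58 mg/L × 290,000 L = 16,410 g; ÷ 100.1 = 163.9 mol Ca²⁺.
Mass: 163.9 × 111 = 18,190 g.

18.2 kg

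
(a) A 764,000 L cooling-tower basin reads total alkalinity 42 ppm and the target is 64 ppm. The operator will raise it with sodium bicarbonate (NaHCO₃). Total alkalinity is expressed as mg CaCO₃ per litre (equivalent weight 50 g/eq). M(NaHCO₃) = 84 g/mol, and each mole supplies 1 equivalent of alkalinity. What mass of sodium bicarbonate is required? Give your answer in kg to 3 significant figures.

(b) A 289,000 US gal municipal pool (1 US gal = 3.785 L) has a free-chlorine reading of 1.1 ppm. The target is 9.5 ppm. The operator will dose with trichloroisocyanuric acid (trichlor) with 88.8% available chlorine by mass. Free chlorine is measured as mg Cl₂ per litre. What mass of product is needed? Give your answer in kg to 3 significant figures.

(a) 28.2 kg; (b) 10.3 kg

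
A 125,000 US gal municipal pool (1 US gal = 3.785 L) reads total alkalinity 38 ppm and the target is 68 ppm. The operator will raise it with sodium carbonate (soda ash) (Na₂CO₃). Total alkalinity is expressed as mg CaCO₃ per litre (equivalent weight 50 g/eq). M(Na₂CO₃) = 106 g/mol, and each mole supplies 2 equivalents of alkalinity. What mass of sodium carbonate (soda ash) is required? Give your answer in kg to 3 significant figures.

Volume: 125,000 US gal × 3.785 L/gal = 473,125 L.
Alkalinity to add: (68 − 38) = 30 mg/L as CaCO₃ × 473,125 L = 14,190 g as CaCO₃.
Equivalents: 14,190 g ÷ 50 g/eq = 283.9 eq.
Each mole of Na₂CO₃ supplies 2 eq, so 283.9 / 2 = 141.9 mol.
Mass: 141.9 mol × 106 g/mol = 15,050 g.

15.0 kg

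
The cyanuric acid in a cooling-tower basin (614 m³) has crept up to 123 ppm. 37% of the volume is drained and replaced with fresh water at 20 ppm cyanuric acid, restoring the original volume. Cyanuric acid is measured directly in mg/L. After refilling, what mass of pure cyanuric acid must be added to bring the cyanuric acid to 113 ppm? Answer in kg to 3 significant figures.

17.3 kg

Volume: 614 m³ = 614,000 L.
After draining 37% and refilling: 123 × 0.63 + 20 × 0.37 = 84.89 ppm.
Deficit to target: 113 − 84.89 = 28.11 mg/L.
Mass: 28.11 mg/L × 614,000 L = 17,260 g cyanuric acid.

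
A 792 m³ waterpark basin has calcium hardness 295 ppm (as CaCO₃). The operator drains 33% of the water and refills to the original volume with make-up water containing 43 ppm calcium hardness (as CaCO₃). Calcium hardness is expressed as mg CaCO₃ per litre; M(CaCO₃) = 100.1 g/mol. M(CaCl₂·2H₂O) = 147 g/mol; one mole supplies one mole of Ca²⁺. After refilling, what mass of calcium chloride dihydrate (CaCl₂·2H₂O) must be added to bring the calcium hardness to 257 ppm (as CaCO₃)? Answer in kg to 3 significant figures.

Volume: 792 m³ = 792,000 L.
After draining 33% and refilling: 295 × 0.67 + 43 × 0.33 = 211.84 ppm.
Deficit to target: 257 − 211.84 = 45.16 mg/L.
As CaCO₃: 45.16 mg/L × 792,000 L = 35,770 g; ÷ 100.1 = 357.3 mol Ca²⁺.
Mass: 357.3 × 147 = 52,520 g.

52.5 kg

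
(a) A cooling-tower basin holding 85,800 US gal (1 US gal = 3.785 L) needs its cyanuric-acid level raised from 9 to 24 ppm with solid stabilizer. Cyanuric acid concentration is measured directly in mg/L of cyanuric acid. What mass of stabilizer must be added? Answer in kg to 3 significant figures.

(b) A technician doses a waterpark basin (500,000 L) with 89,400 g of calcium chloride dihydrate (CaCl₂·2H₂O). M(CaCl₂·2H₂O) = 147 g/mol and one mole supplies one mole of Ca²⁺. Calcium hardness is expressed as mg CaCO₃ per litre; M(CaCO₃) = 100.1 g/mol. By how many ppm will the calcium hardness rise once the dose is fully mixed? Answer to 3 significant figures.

(a) 4.87 kg; (b) 122 ppm

(a) Volume: 85,800 US gal × 3.785 L/gal = 324,753 L.
(a) CYA to add: (24 − 9) = 15 mg/L × 324,753 L = 4871 g cyanuric acid.

(b) Moles of Ca²⁺: 89,400 g ÷ 147 g/mol = 608.2 mol.
(b) As CaCO₃: 608.2 mol × 100.1 g/mol = 60,880 g.
(b) Rise: 60,880 g / 500,000 L × 1000 = 121.8 mg/L.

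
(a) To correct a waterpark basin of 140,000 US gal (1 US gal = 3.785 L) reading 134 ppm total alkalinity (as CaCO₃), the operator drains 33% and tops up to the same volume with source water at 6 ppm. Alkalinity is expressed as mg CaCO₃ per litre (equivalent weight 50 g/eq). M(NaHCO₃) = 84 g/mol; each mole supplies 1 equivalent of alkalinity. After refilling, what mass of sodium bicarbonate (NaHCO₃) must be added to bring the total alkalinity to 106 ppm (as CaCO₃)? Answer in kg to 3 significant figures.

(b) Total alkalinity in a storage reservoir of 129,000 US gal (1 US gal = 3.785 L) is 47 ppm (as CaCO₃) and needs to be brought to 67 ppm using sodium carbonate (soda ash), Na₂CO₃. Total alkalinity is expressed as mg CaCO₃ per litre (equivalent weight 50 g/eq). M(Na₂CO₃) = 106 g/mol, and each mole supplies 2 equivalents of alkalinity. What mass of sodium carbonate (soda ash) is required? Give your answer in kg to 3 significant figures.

(a) 12.7 kg; (b) 10.4 kg

(a) Volume: 140,000 US gal × 3.785 L/gal = 529,900 L.
(a) After draining 33% and refilling: 134 × 0.67 + 6 × 0.33 = 91.76 ppm.
(a) Deficit to target: 106 − 91.76 = 14.24 mg/L.
(a) As CaCO₃: 14.24 mg/L × 529,900 L = 7546 g; ÷ 50 g/eq ÷ 1 = 150.9 mol NaHCO₃.
(a) Mass: 150.9 × 84 = 12,680 g.

(b) Volume: 129,000 US gal × 3.785 L/gal = 488,265 L.
(b) Alkalinity to add: (67 − 47) = 20 mg/L as CaCO₃ × 488,265 L = 9765 g as CaCO₃.
(b) Equivalents: 9765 g ÷ 50 g/eq = 195.3 eq.
(b) Each mole of Na₂CO₃ supplies 2 eq, so 195.3 / 2 = 97.65 mol.
(b) Mass: 97.65 mol × 106 g/mol = 10,350 g.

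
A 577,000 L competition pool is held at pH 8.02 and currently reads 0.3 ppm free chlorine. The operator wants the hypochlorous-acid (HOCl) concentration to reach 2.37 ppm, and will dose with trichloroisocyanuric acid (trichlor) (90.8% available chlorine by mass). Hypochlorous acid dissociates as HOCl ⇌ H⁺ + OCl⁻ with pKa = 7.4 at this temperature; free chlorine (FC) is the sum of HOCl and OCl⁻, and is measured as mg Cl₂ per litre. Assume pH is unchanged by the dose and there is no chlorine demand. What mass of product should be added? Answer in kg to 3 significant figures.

7.59 kg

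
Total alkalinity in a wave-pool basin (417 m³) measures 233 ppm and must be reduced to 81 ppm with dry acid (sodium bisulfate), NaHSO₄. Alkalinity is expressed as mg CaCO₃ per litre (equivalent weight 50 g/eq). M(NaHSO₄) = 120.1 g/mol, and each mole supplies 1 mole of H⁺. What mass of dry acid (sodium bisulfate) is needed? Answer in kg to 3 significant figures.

152 kg

Volume: 417 m³ = 417,000 L.
Alkalinity to neutralize: (233 − 81) = 152 mg/L as CaCO₃ × 417,000 L = 63,380 g as CaCO₃.
Equivalents of H⁺ required: 63,380 ÷ 50 g/eq = 1268 eq = 1268 mol NaHSO₄.
Mass of NaHSO₄: 1268 × 120.1 = 152,200 g.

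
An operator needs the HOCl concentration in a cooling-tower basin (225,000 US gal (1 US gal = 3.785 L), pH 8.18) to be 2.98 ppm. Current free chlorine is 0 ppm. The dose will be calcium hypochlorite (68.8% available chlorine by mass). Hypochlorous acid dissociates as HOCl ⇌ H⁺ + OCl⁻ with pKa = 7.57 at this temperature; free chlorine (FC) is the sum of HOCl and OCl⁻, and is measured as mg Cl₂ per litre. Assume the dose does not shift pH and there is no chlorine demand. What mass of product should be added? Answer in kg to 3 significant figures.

18.7 kg

Volume: 225,000 US gal × 3.785 L/gal = 851,625 L.
[OCl⁻]/[HOCl] = 10^(pH − pKa) = 10^(8.18 − 7.57) = 4.074; fraction as HOCl = 1/(1 + 4.074) = 0.1971.
Free chlorine required for 2.98 ppm HOCl: 2.98 / 0.1971 = 15.12 ppm.
FC to add: 15.12 − 0 = 15.12 mg/L as Cl₂.
Cl₂ equivalent: 15.12 mg/L × 851,625 L = 12,880 g.
Product at 68.8% available Cl: 12,880 / 0.688 = 18,720 g.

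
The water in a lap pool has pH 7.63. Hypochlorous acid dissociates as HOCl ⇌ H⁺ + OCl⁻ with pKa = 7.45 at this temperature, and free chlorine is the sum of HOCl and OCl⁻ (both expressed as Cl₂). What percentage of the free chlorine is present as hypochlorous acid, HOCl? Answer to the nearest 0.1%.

[OCl⁻]/[HOCl] = 10^(pH − pKa) = 10^(7.63 − 7.45) = 10^0.18 = 1.514.
Fraction as HOCl = 1 / (1 + 1.514) = 0.3978.

39.8%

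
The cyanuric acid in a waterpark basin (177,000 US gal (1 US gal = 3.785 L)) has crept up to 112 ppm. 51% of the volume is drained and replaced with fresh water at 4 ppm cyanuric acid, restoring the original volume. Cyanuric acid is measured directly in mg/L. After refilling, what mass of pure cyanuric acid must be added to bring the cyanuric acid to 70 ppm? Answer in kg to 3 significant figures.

8.76 kg

Volume: 177,000 US gal × 3.785 L/gal = 669,945 L.
After draining 51% and refilling: 112 × 0.49 + 4 × 0.51 = 56.92 ppm.
Deficit to target: 70 − 56.92 = 13.08 mg/L.
Mass: 13.08 mg/L × 669,945 L = 8763 g cyanuric acid.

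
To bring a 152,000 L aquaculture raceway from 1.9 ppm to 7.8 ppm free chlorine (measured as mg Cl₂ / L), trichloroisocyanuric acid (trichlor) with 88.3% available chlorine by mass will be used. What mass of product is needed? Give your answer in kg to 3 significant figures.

Chlorine deficit: 7.8 − 1.9 = 5.9 ppm = 5.9 mg/L as Cl₂.
Cl₂ equivalent needed: 5.9 mg/L × 152,000 L = 896,800 mg = 896.8 g.
Product at 88.3% available chlorine: 896.8 / 0.883 = 1016 g.

1.02 kg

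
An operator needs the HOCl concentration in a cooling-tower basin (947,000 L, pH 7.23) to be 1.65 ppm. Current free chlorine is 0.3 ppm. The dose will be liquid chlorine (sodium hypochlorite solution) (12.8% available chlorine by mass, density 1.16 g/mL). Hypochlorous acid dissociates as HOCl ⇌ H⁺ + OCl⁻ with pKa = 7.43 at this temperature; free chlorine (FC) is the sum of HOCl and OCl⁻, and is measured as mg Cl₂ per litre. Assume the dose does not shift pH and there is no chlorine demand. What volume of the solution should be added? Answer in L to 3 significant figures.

[OCl⁻]/[HOCl] = 10^(pH − pKa) = 10^(7.23 − 7.43) = 0.631; fraction as HOCl = 1/(1 + 0.631) = 0.6131.
Free chlorine required for 1.65 ppm HOCl: 1.65 / 0.6131 = 2.691 ppm.
FC to add: 2.691 − 0.3 = 2.391 mg/L as Cl₂.
Cl₂ equivalent: 2.391 mg/L × 947,000 L = 2264 g.
Product at 12.8% available Cl: 2264 / 0.128 = 17,690 g.
Volume: 17,690 g ÷ 1.16 g/mL = 15,250 mL.

15.3 L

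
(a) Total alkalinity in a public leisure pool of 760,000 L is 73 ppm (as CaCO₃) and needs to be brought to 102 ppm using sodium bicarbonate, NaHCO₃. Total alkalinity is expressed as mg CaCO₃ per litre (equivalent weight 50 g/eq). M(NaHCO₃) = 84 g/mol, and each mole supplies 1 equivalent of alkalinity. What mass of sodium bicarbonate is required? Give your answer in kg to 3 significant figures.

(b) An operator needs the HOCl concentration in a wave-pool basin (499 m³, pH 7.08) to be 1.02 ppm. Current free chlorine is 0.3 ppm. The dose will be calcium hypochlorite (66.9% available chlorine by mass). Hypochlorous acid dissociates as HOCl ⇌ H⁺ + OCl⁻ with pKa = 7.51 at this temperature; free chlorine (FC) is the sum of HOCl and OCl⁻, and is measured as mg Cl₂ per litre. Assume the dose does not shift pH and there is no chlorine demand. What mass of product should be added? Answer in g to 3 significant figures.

(a) 37.0 kg; (b) 820 g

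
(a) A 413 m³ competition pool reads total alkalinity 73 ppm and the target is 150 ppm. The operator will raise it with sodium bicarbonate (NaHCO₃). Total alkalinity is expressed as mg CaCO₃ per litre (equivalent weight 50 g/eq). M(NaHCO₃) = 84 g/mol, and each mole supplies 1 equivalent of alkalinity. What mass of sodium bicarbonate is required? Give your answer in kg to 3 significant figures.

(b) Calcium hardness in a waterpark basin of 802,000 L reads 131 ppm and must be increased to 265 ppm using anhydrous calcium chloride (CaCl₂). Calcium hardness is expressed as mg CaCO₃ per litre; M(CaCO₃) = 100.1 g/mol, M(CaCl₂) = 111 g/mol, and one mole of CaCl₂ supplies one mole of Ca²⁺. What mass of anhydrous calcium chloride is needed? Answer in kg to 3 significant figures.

(a) Volume: 413 m³ = 413,000 L.
(a) Alkalinity to add: (150 − 73) = 77 mg/L as CaCO₃ × 413,000 L = 31,800 g as CaCO₃.
(a) Equivalents: 31,800 g ÷ 50 g/eq = 636 eq.
(a) NaHCO₃ supplies 1 eq per mole → 636 mol.
(a) Mass: 636 mol × 84 g/mol = 53,430 g.

(b) Hardness to add: (265 − 131) = 134 mg/L as CaCO₃ × 802,000 L = 107,500 g as CaCO₃.
(b) Moles of Ca²⁺ (1 mol Ca²⁺ ≡ 1 mol CaCO₃): 107,500 / 100.1 g/mol = 1074 mol.
(b) Mass of CaCl₂: 1074 × 111 = 119,200 g.

(a) 53.4 kg; (b) 119 kg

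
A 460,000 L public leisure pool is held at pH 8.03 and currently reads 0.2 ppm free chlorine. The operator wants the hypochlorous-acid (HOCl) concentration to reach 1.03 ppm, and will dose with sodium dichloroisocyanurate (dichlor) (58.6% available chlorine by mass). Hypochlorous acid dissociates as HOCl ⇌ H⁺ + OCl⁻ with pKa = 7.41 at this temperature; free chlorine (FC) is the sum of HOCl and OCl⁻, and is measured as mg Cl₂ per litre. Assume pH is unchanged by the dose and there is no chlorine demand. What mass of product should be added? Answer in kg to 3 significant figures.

4.02 kg

[OCl⁻]/[HOCl] = 10^(pH − pKa) = 10^(8.03 − 7.41) = 4.169; fraction as HOCl = 1/(1 + 4.169) = 0.1935.
Free chlorine required for 1.03 ppm HOCl: 1.03 / 0.1935 = 5.324 ppm.
FC to add: 5.324 − 0.2 = 5.124 mg/L as Cl₂.
Cl₂ equivalent: 5.124 mg/L × 460,000 L = 2357 g.
Product at 58.6% available Cl: 2357 / 0.586 = 4022 g.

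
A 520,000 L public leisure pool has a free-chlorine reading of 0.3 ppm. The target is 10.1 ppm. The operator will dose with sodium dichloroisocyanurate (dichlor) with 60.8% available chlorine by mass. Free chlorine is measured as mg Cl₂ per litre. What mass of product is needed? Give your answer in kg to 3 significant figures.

Chlorine deficit: 10.1 − 0.3 = 9.8 ppm = 9.8 mg/L as Cl₂.
Cl₂ equivalent needed: 9.8 mg/L × 520,000 L = 5,096,000 mg = 5096 g.
Product at 60.8% available chlorine: 5096 / 0.608 = 8382 g.

8.38 kg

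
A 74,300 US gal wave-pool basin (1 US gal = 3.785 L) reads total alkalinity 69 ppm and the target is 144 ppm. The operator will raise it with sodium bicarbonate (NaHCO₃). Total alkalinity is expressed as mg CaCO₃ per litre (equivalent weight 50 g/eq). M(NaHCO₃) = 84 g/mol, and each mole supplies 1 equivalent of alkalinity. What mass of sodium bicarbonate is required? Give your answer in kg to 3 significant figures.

Volume: 74,300 US gal × 3.785 L/gal = 281,226 L.
Alkalinity to add: (144 − 69) = 75 mg/L as CaCO₃ × 281,226 L = 21,090 g as CaCO₃.
Equivalents: 21,090 g ÷ 50 g/eq = 421.8 eq.
NaHCO₃ supplies 1 eq per mole → 421.8 mol.
Mass: 421.8 mol × 84 g/mol = 35,430 g.

35.4 kg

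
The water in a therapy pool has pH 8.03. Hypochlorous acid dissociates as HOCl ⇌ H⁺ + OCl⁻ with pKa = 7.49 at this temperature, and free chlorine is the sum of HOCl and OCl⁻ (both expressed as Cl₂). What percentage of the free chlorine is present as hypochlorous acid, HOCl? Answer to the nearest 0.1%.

[OCl⁻]/[HOCl] = 10^(pH − pKa) = 10^(8.03 − 7.49) = 10^0.54 = 3.467.
Fraction as HOCl = 1 / (1 + 3.467) = 0.2238.

22.4%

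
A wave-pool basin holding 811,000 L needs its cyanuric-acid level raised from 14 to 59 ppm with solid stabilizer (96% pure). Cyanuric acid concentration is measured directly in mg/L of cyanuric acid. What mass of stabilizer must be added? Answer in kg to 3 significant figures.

38.0 kg

CYA to add: (59 − 14) = 45 mg/L × 811,000 L = 36,500 g cyanuric acid.
At 96% purity: 36,500 / 0.96 = 38,020 g product.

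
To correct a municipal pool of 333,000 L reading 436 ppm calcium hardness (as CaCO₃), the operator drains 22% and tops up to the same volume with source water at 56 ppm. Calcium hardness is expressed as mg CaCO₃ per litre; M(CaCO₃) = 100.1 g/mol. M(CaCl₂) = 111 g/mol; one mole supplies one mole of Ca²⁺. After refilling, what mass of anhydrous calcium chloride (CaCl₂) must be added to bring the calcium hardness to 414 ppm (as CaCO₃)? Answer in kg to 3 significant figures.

After draining 22% and refilling: 436 × 0.78 + 56 × 0.22 = 352.4 ppm.
Deficit to target: 414 − 352.4 = 61.6 mg/L.
As CaCO₃: 61.6 mg/L × 333,000 L = 20,510 g; ÷ 100.1 = 204.9 mol Ca²⁺.
Mass: 204.9 × 111 = 22,750 g.

22.7 kg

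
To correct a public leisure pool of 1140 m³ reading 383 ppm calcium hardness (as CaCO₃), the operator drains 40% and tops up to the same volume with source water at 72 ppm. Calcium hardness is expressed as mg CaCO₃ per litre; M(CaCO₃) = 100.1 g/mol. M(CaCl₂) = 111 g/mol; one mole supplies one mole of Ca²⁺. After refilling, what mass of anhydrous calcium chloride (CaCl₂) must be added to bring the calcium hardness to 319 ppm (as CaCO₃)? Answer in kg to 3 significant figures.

Volume: 1140 m³ = 1,140,000 L.
After draining 40% and refilling: 383 × 0.60 + 72 × 0.40 = 258.6 ppm.
Deficit to target: 319 − 258.6 = 60.4 mg/L.
As CaCO₃: 60.4 mg/L × 1,140,000 L = 68,860 g; ÷ 100.1 = 687.9 mol Ca²⁺.
Mass: 687.9 × 111 = 76,350 g.

76.4 kg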